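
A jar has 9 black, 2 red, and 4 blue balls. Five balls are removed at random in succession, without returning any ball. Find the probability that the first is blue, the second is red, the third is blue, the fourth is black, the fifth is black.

24/5005

Multiply the conditional probability of each draw in order, without replacement, so each draw removes one from its color and from the total.
P = (4/15) · (2/14) · (3/13) · (9/12) · (8/11) = 24/5005 ≈ 0.0048.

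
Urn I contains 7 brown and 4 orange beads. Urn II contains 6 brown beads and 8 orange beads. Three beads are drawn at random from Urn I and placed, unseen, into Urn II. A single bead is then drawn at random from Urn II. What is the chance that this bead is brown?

Condition on how many of the transferred beads are brown (from Urn I: 7 brown of 11; then Urn II has 17 total).
  0 brown: C(7,0)C(4,3)/C(11,3) = 4/165; then P = 6/17
  1 brown: C(7,1)C(4,2)/C(11,3) = 14/55; then P = 7/17
  2 brown: C(7,2)C(4,1)/C(11,3) = 28/55; then P = 8/17
  3 brown: C(7,3)C(4,0)/C(11,3) = 7/33; then P = 9/17
P(brown from Urn II) = 87/187 ≈ 0.4652.

87/187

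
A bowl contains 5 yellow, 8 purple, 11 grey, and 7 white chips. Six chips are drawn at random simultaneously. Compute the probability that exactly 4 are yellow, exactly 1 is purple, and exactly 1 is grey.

440/736281

Unordered draws without replacement: count favorable combinations over C(31,6).
Favorable = C(5,4) · C(8,1) · C(11,1) · C(7,0) = 440; total = C(31,6) = 736281.
P = 440/736281 = 440/736281 ≈ 0.0006.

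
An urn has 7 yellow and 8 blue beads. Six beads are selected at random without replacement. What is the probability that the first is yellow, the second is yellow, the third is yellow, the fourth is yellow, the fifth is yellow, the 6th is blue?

4/715

Multiply the conditional probability of each draw in order, without replacement, so each draw removes one from its color and from the total.
P = (7/15) · (6/14) · (5/13) · (4/12) · (3/11) · (8/10) = 4/715 ≈ 0.0056.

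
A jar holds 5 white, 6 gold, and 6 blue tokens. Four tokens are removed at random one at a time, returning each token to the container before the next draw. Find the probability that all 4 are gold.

1296/83521

Multiply the conditional probability of each draw in order, with replacement (the composition resets each draw).
P = (6/17) · (6/17) · (6/17) · (6/17) = 1296/83521 ≈ 0.0155.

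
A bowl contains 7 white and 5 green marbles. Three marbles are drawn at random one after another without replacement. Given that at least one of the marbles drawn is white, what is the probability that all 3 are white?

P(all 3 white) = C(7,3)/C(12,3) = 7/44; P(at least one white) = 1 − C(5,3)/C(12,3) = 21/22.
Since 'all 3 white' ⊆ 'at least one white', P(all 3 | at least one) = 7/44 / 21/22 = 1/6 ≈ 0.1667.

1/6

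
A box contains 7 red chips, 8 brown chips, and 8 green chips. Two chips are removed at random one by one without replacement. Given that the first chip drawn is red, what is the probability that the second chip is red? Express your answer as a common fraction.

After removing 1 red, the box has 6 red out of 22 remaining.
P(second is red | given) = 6/22 = 3/11 ≈ 0.2727.

3/11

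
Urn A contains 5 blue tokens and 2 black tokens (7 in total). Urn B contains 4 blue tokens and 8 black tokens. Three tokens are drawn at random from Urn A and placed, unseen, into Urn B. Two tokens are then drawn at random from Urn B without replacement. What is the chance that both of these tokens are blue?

16/105

Condition on how many of the transferred tokens are blue (from Urn A: 5 blue of 7; then Urn B has 15 total).
  1 blue: C(5,1)C(2,2)/C(7,3) = 1/7; then P = C(5,2)/C(15,2) = 2/21
  2 blue: C(5,2)C(2,1)/C(7,3) = 4/7; then P = C(6,2)/C(15,2) = 1/7
  3 blue: C(5,3)C(2,0)/C(7,3) = 2/7; then P = C(7,2)/C(15,2) = 1/5
P(both blue) = 16/105 ≈ 0.1524.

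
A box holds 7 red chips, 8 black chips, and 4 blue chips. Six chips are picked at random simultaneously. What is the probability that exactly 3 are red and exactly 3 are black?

70/969

Unordered draws without replacement: count favorable combinations over C(19,6).
Favorable = C(7,3) · C(8,3) · C(4,0) = 1960; total = C(19,6) = 27132.
P = 1960/27132 = 70/969 ≈ 0.0722.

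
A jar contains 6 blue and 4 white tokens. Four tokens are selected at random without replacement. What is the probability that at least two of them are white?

Sum the hypergeometric tail for j = 2,…,4 white tokens.
Favorable = C(4,2)·C(6,2) + C(4,3)·C(6,1) + C(4,4)·C(6,0) = 115; total = C(10,4) = 210.
P = 115/210 = 23/42 ≈ 0.5476.

23/42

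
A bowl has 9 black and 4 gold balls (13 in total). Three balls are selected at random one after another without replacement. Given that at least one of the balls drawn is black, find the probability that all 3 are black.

14/47

P(all 3 black) = C(9,3)/C(13,3) = 42/143; P(at least one black) = 1 − C(4,3)/C(13,3) = 141/143.
Since 'all 3 black' ⊆ 'at least one black', P(all 3 | at least one) = 42/143 / 141/143 = 14/47 ≈ 0.2979.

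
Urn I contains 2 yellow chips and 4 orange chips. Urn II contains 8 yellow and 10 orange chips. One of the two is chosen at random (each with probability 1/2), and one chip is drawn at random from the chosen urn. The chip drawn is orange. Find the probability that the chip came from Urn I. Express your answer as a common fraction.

P(orange | Urn I) = 2/3; P(orange | Urn II) = 5/9.
P(orange) = 1/2·2/3 + 1/2·5/9 = 11/18.
By Bayes' rule, P(Urn I | orange) = 1/3 / 11/18 = 6/11 ≈ 0.5455.

6/11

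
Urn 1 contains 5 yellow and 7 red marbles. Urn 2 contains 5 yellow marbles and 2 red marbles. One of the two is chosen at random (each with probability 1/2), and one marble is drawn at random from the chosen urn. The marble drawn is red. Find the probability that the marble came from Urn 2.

24/73

P(red | Urn 1) = 7/12; P(red | Urn 2) = 2/7.
P(red) = 1/2·7/12 + 1/2·2/7 = 73/168.
By Bayes' rule, P(Urn 2 | red) = 1/7 / 73/168 = 24/73 ≈ 0.3288.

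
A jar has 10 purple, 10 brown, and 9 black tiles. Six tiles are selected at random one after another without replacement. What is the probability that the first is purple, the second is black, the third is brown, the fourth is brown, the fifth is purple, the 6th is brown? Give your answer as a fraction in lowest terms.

9/5278

Multiply the conditional probability of each draw in order, without replacement, so each draw removes one from its color and from the total.
P = (10/29) · (9/28) · (10/27) · (9/26) · (9/25) · (8/24) = 9/5278 ≈ 0.0017.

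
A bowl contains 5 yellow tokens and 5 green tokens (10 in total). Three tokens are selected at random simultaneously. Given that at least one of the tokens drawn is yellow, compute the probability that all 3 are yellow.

1/11

P(all 3 yellow) = C(5,3)/C(10,3) = 1/12; P(at least one yellow) = 1 − C(5,3)/C(10,3) = 11/12.
Since 'all 3 yellow' ⊆ 'at least one yellow', P(all 3 | at least one) = 1/12 / 11/12 = 1/11 ≈ 0.0909.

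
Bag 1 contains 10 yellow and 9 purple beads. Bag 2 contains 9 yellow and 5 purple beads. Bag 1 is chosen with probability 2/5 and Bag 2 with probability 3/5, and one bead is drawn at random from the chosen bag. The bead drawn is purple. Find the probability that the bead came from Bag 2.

P(purple | Bag 1) = 9/19; P(purple | Bag 2) = 5/14.
P(purple) = 2/5·9/19 + 3/5·5/14 = 537/1330.
By Bayes' rule, P(Bag 2 | purple) = 3/14 / 537/1330 = 95/179 ≈ 0.5307.

95/179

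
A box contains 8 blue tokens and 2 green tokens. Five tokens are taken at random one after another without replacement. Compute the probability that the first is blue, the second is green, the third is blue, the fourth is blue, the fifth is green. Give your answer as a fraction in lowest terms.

Multiply the conditional probability of each draw in order, without replacement, so each draw removes one from its color and from the total.
P = (8/10) · (2/9) · (7/8) · (6/7) · (1/6) = 1/45 ≈ 0.0222.

1/45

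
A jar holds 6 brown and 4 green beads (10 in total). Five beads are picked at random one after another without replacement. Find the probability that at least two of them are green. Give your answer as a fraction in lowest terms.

Sum the hypergeometric tail for j = 2,…,4 green beads.
Favorable = C(4,2)·C(6,3) + C(4,3)·C(6,2) + C(4,4)·C(6,1) = 186; total = C(10,5) = 252.
P = 186/252 = 31/42 ≈ 0.7381.

31/42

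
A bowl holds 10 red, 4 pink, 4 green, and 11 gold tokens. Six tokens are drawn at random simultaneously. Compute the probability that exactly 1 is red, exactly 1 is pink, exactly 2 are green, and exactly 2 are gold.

220/7917

Unordered draws without replacement: count favorable combinations over C(29,6).
Favorable = C(10,1) · C(4,1) · C(4,2) · C(11,2) = 13200; total = C(29,6) = 475020.
P = 13200/475020 = 220/7917 ≈ 0.0278.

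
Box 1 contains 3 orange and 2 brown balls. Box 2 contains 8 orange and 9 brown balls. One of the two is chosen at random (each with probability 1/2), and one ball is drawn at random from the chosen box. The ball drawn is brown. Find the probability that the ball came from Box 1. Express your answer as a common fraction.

34/79

P(brown | Box 1) = 2/5; P(brown | Box 2) = 9/17.
P(brown) = 1/2·2/5 + 1/2·9/17 = 79/170.
By Bayes' rule, P(Box 1 | brown) = 1/5 / 79/170 = 34/79 ≈ 0.4304.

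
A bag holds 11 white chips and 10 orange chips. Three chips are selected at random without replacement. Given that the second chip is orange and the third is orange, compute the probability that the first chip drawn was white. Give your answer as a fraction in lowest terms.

11/19

P(first=white and the second chip is orange and the third is orange) = (11/21)·(10/20)·(9/19) = 33/266.
P(E) = Σ over first color = 33/266 + 12/133 = 3/14.
By Bayes, P(first=white | E) = 33/266 / 3/14 = 11/19 ≈ 0.5789.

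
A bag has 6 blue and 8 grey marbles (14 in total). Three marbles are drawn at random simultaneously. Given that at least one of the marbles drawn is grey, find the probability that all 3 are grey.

7/43

P(all 3 grey) = C(8,3)/C(14,3) = 2/13; P(at least one grey) = 1 − C(6,3)/C(14,3) = 86/91.
Since 'all 3 grey' ⊆ 'at least one grey', P(all 3 | at least one) = 2/13 / 86/91 = 7/43 ≈ 0.1628.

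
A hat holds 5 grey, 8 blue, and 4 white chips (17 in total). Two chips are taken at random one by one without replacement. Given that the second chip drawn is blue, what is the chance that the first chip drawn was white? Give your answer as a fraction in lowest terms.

1/4

P(first=white and the second chip drawn is blue) = (4/17)·(8/16) = 2/17.
P(the second chip drawn is blue) = Σ over first color = 5/34 + 7/34 + 2/17 = 8/17.
By Bayes, P(first=white | the second chip drawn is blue) = 2/17 / 8/17 = 1/4 ≈ 0.2500.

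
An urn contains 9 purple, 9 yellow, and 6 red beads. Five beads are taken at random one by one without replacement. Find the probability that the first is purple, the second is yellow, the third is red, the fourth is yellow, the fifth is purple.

Multiply the conditional probability of each draw in order, without replacement, so each draw removes one from its color and from the total.
P = (9/24) · (9/23) · (6/22) · (8/21) · (8/20) = 54/8855 ≈ 0.0061.

54/8855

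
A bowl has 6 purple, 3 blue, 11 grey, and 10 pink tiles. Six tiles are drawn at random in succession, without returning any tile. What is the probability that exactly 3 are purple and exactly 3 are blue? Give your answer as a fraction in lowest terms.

4/118755

Unordered draws without replacement: count favorable combinations over C(30,6).
Favorable = C(6,3) · C(3,3) · C(11,0) · C(10,0) = 20; total = C(30,6) = 593775.
P = 20/593775 = 4/118755 ≈ 0.0000.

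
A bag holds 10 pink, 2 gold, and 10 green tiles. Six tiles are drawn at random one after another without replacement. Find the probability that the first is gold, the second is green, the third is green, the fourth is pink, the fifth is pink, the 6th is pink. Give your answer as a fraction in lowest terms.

Multiply the conditional probability of each draw in order, without replacement, so each draw removes one from its color and from the total.
P = (2/22) · (10/21) · (9/20) · (10/19) · (9/18) · (8/17) = 60/24871 ≈ 0.0024.

60/24871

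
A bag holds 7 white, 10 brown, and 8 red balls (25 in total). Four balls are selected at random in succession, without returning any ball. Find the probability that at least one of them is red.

1027/1265

Use the complement: P(at least one red) = 1 − P(no red).
P(none) = C(17,4)/C(25,4) = 2380/12650.
So P = 1 − 2380/12650 = 1027/1265 ≈ 0.8119.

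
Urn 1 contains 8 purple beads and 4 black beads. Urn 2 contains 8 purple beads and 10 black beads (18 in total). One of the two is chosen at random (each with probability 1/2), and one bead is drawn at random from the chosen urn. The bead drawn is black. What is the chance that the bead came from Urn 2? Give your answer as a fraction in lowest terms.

5/8

P(black | Urn 1) = 1/3; P(black | Urn 2) = 5/9.
P(black) = 1/2·1/3 + 1/2·5/9 = 4/9.
By Bayes' rule, P(Urn 2 | black) = 5/18 / 4/9 = 5/8 ≈ 0.6250.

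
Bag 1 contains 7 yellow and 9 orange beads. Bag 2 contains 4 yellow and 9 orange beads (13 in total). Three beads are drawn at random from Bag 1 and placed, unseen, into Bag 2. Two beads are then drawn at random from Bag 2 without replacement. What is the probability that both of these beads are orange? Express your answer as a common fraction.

1389/3200

Condition on how many of the transferred beads are orange (from Bag 1: 9 orange of 16; then Bag 2 has 16 total).
  0 orange: C(9,0)C(7,3)/C(16,3) = 1/16; then P = C(9,2)/C(16,2) = 3/10
  1 orange: C(9,1)C(7,2)/C(16,3) = 27/80; then P = C(10,2)/C(16,2) = 3/8
  2 orange: C(9,2)C(7,1)/C(16,3) = 9/20; then P = C(11,2)/C(16,2) = 11/24
  3 orange: C(9,3)C(7,0)/C(16,3) = 3/20; then P = C(12,2)/C(16,2) = 11/20
P(both orange) = 1389/3200 ≈ 0.4341.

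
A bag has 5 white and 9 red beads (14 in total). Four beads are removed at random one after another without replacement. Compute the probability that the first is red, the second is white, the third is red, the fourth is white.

60/1001

Multiply the conditional probability of each draw in order, without replacement, so each draw removes one from its color and from the total.
P = (9/14) · (5/13) · (8/12) · (4/11) = 60/1001 ≈ 0.0599.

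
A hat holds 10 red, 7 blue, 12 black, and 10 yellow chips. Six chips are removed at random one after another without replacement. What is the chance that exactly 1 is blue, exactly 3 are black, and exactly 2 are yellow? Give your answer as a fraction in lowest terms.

3300/155363

Unordered draws without replacement: count favorable combinations over C(39,6).
Favorable = C(10,0) · C(7,1) · C(12,3) · C(10,2) = 69300; total = C(39,6) = 3262623.
P = 69300/3262623 = 3300/155363 ≈ 0.0212.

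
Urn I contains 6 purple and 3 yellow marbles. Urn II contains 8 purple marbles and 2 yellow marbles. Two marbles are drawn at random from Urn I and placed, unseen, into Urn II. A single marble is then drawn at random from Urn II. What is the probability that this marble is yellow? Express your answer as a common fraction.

2/9

Condition on how many of the transferred marbles are yellow (from Urn I: 3 yellow of 9; then Urn II has 12 total).
  0 yellow: C(3,0)C(6,2)/C(9,2) = 5/12; then P = 2/12
  1 yellow: C(3,1)C(6,1)/C(9,2) = 1/2; then P = 3/12
  2 yellow: C(3,2)C(6,0)/C(9,2) = 1/12; then P = 4/12
P(yellow from Urn II) = 2/9 ≈ 0.2222.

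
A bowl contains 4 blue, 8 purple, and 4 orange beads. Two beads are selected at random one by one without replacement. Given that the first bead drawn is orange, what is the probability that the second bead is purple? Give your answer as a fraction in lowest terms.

8/15

After removing 1 orange, the bowl has 8 purple out of 15 remaining.
P(second is purple | given) = 8/15 ≈ 0.5333.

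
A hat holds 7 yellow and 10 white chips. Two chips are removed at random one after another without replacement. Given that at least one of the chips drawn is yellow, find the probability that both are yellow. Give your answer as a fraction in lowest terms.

3/13

P(both yellow) = C(7,2)/C(17,2) = 21/136; P(at least one yellow) = 1 − C(10,2)/C(17,2) = 91/136.
Since 'both yellow' ⊆ 'at least one yellow', P(both | at least one) = 21/136 / 91/136 = 3/13 ≈ 0.2308.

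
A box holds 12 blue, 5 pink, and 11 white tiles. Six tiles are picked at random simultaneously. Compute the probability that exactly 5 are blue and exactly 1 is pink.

Unordered draws without replacement: count favorable combinations over C(28,6).
Favorable = C(12,5) · C(5,1) · C(11,0) = 3960; total = C(28,6) = 376740.
P = 3960/376740 = 22/2093 ≈ 0.0105.

22/2093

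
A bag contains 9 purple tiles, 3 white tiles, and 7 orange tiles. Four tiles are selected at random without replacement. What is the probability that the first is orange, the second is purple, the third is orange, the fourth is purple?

Multiply the conditional probability of each draw in order, without replacement, so each draw removes one from its color and from the total.
P = (7/19) · (9/18) · (6/17) · (8/16) = 21/646 ≈ 0.0325.

21/646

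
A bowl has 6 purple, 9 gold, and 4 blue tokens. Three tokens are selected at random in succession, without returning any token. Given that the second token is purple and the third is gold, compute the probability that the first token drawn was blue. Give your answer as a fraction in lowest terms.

P(first=blue and the second token is purple and the third is gold) = (4/19)·(6/18)·(9/17) = 12/323.
P(E) = Σ over first color = 15/323 + 24/323 + 12/323 = 3/19.
By Bayes, P(first=blue | E) = 12/323 / 3/19 = 4/17 ≈ 0.2353.

4/17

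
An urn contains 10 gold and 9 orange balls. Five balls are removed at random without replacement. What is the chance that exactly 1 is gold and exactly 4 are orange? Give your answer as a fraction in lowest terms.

35/323

Unordered draws without replacement: count favorable combinations over C(19,5).
Favorable = C(10,1) · C(9,4) = 1260; total = C(19,5) = 11628.
P = 1260/11628 = 35/323 ≈ 0.1084.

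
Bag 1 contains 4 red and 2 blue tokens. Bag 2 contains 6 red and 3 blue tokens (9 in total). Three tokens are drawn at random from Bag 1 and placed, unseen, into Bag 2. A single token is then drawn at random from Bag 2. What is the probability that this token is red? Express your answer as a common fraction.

Condition on how many of the transferred tokens are red (from Bag 1: 4 red of 6; then Bag 2 has 12 total).
  1 red: C(4,1)C(2,2)/C(6,3) = 1/5; then P = 7/12
  2 red: C(4,2)C(2,1)/C(6,3) = 3/5; then P = 8/12
  3 red: C(4,3)C(2,0)/C(6,3) = 1/5; then P = 9/12
P(red from Bag 2) = 2/3 ≈ 0.6667.

2/3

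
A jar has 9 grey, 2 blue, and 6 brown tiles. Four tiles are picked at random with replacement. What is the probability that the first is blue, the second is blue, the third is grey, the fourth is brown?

216/83521

Multiply the conditional probability of each draw in order, with replacement (the composition resets each draw).
P = (2/17) · (2/17) · (9/17) · (6/17) = 216/83521 ≈ 0.0026.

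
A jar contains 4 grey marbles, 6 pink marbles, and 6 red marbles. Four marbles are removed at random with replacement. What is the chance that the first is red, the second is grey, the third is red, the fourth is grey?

Multiply the conditional probability of each draw in order, with replacement (the composition resets each draw).
P = (6/16) · (4/16) · (6/16) · (4/16) = 9/1024 ≈ 0.0088.

9/1024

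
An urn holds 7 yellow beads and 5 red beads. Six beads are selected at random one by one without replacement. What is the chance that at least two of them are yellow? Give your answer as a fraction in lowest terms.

131/132

Sum the hypergeometric tail for j = 2,…,6 yellow beads.
Favorable = C(7,2)·C(5,4) + C(7,3)·C(5,3) + C(7,4)·C(5,2) + C(7,5)·C(5,1) + C(7,6)·C(5,0) = 917; total = C(12,6) = 924.
P = 917/924 = 131/132 ≈ 0.9924.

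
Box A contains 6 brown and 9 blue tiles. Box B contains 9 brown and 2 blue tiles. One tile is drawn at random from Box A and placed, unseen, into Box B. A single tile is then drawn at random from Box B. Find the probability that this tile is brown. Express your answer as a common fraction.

Condition on how many of the transferred tiles are brown (from Box A: 6 brown of 15; then Box B has 12 total).
  0 brown: C(6,0)C(9,1)/C(15,1) = 3/5; then P = 9/12
  1 brown: C(6,1)C(9,0)/C(15,1) = 2/5; then P = 10/12
P(brown from Box B) = 47/60 ≈ 0.7833.

47/60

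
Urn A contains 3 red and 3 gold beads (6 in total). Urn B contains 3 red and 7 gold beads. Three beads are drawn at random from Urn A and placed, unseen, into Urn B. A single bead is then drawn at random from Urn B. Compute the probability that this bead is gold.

17/26

Condition on how many of the transferred beads are gold (from Urn A: 3 gold of 6; then Urn B has 13 total).
  0 gold: C(3,0)C(3,3)/C(6,3) = 1/20; then P = 7/13
  1 gold: C(3,1)C(3,2)/C(6,3) = 9/20; then P = 8/13
  2 gold: C(3,2)C(3,1)/C(6,3) = 9/20; then P = 9/13
  3 gold: C(3,3)C(3,0)/C(6,3) = 1/20; then P = 10/13
P(gold from Urn B) = 17/26 ≈ 0.6538.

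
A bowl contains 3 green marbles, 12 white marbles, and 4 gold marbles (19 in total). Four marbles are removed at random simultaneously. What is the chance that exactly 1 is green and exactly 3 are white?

Unordered draws without replacement: count favorable combinations over C(19,4).
Favorable = C(3,1) · C(12,3) · C(4,0) = 660; total = C(19,4) = 3876.
P = 660/3876 = 55/323 ≈ 0.1703.

55/323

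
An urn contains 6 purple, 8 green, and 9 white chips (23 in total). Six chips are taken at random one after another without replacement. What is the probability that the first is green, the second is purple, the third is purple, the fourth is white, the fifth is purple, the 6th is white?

Multiply the conditional probability of each draw in order, without replacement, so each draw removes one from its color and from the total.
P = (8/23) · (6/22) · (5/21) · (9/20) · (4/19) · (8/18) = 32/33649 ≈ 0.0010.

32/33649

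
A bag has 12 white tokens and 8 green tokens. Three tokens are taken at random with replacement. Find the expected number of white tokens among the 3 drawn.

By linearity of expectation, E[X] = Σ P(draw i is white); each independent draw has P(white) = 12/20.
E[X] = 3 · 12/20 = 9/5 ≈ 1.8000.

9/5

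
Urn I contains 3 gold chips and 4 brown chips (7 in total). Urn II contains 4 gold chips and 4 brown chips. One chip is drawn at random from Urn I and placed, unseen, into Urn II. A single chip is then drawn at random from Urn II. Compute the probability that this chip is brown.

Condition on how many of the transferred chips are brown (from Urn I: 4 brown of 7; then Urn II has 9 total).
  0 brown: C(4,0)C(3,1)/C(7,1) = 3/7; then P = 4/9
  1 brown: C(4,1)C(3,0)/C(7,1) = 4/7; then P = 5/9
P(brown from Urn II) = 32/63 ≈ 0.5079.

32/63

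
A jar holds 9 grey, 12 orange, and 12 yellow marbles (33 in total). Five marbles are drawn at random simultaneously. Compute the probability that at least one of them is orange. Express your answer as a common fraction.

Use the complement: P(at least one orange) = 1 − P(no orange).
P(none) = C(21,5)/C(33,5) = 20349/237336.
So P = 1 − 20349/237336 = 72329/79112 ≈ 0.9143.

72329/79112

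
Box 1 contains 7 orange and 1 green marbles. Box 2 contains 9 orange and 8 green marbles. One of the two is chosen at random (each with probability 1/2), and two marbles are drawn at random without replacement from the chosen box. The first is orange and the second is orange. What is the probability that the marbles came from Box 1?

17/23

P(E | Box 1) = 3/4; P(E | Box 2) = 9/34.
P(E) = 1/2·3/4 + 1/2·9/34 = 69/136.
By Bayes' rule, P(Box 1 | E) = 3/8 / 69/136 = 17/23 ≈ 0.7391.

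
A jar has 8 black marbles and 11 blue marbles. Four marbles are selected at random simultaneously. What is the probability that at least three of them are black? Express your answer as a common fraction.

Sum the hypergeometric tail for j = 3,…,4 black marbles.
Favorable = C(8,3)·C(11,1) + C(8,4)·C(11,0) = 686; total = C(19,4) = 3876.
P = 686/3876 = 343/1938 ≈ 0.1770.

343/1938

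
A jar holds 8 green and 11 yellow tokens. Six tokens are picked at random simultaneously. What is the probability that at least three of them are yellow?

Sum the hypergeometric tail for j = 3,…,6 yellow tokens.
Favorable = C(11,3)·C(8,3) + C(11,4)·C(8,2) + C(11,5)·C(8,1) + C(11,6)·C(8,0) = 22638; total = C(19,6) = 27132.
P = 22638/27132 = 539/646 ≈ 0.8344.

539/646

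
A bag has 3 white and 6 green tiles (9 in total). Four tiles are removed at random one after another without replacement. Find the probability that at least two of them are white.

17/42

Sum the hypergeometric tail for j = 2,…,3 white tiles.
Favorable = C(3,2)·C(6,2) + C(3,3)·C(6,1) = 51; total = C(9,4) = 126.
P = 51/126 = 17/42 ≈ 0.4048.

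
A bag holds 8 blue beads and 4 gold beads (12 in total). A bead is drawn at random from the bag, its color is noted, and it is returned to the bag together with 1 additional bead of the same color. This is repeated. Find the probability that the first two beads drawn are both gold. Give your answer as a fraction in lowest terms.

5/39

After a gold draw the bag holds 5 gold out of 13.
P = (4/12)·(5/13) = 5/39 ≈ 0.1282.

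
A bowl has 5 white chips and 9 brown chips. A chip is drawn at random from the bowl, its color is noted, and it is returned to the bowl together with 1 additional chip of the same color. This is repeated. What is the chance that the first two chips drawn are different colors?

Either white then brown, or brown then white; after the first draw the total is 15.
P = (5/14)·(9/15) + (9/14)·(5/15) = 3/7 ≈ 0.4286.

3/7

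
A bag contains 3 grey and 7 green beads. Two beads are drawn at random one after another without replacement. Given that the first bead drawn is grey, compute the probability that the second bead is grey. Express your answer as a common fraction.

After removing 1 grey, the bag has 2 grey out of 9 remaining.
P(second is grey | given) = 2/9 ≈ 0.2222.

2/9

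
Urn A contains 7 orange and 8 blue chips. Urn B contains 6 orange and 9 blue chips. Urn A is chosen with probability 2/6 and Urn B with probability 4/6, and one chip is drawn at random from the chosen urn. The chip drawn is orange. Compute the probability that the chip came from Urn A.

7/19

P(orange | Urn A) = 7/15; P(orange | Urn B) = 2/5.
P(orange) = 1/3·7/15 + 2/3·2/5 = 19/45.
By Bayes' rule, P(Urn A | orange) = 7/45 / 19/45 = 7/19 ≈ 0.3684.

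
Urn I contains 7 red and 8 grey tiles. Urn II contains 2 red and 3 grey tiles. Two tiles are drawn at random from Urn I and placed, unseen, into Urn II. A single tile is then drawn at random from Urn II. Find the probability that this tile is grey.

61/105

Condition on how many of the transferred tiles are grey (from Urn I: 8 grey of 15; then Urn II has 7 total).
  0 grey: C(8,0)C(7,2)/C(15,2) = 1/5; then P = 3/7
  1 grey: C(8,1)C(7,1)/C(15,2) = 8/15; then P = 4/7
  2 grey: C(8,2)C(7,0)/C(15,2) = 4/15; then P = 5/7
P(grey from Urn II) = 61/105 ≈ 0.5810.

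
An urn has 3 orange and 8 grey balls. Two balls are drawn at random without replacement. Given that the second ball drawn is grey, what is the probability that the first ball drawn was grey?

7/10

P(first=grey and the second ball drawn is grey) = (8/11)·(7/10) = 28/55.
P(the second ball drawn is grey) = Σ over first color = 12/55 + 28/55 = 8/11.
By Bayes, P(first=grey | the second ball drawn is grey) = 28/55 / 8/11 = 7/10 ≈ 0.7000.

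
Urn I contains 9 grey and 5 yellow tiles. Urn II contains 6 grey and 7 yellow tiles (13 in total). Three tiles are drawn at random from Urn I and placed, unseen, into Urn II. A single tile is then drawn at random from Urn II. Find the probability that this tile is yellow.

113/224

Condition on how many of the transferred tiles are yellow (from Urn I: 5 yellow of 14; then Urn II has 16 total).
  0 yellow: C(5,0)C(9,3)/C(14,3) = 3/13; then P = 7/16
  1 yellow: C(5,1)C(9,2)/C(14,3) = 45/91; then P = 8/16
  2 yellow: C(5,2)C(9,1)/C(14,3) = 45/182; then P = 9/16
  3 yellow: C(5,3)C(9,0)/C(14,3) = 5/182; then P = 10/16
P(yellow from Urn II) = 113/224 ≈ 0.5045.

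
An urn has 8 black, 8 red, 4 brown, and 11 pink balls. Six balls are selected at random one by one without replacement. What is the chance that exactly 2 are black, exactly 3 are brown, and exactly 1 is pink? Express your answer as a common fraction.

Unordered draws without replacement: count favorable combinations over C(31,6).
Favorable = C(8,2) · C(8,0) · C(4,3) · C(11,1) = 1232; total = C(31,6) = 736281.
P = 1232/736281 = 176/105183 ≈ 0.0017.

176/105183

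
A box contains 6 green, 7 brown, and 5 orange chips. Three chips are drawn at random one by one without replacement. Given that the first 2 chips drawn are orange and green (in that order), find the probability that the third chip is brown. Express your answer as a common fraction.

After removing 1 green, 1 orange, the box has 7 brown out of 16 remaining.
P(third is brown | given) = 7/16 ≈ 0.4375.

7/16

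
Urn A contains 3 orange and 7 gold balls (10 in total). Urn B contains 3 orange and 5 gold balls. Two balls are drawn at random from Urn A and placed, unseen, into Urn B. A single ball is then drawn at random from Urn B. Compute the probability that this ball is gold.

Condition on how many of the transferred balls are gold (from Urn A: 7 gold of 10; then Urn B has 10 total).
  0 gold: C(7,0)C(3,2)/C(10,2) = 1/15; then P = 5/10
  1 gold: C(7,1)C(3,1)/C(10,2) = 7/15; then P = 6/10
  2 gold: C(7,2)C(3,0)/C(10,2) = 7/15; then P = 7/10
P(gold from Urn B) = 16/25 ≈ 0.6400.

16/25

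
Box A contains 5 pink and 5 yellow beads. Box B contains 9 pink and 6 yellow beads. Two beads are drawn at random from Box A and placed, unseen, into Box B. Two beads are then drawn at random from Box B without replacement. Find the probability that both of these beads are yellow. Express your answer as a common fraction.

191/1224

Condition on how many of the transferred beads are yellow (from Box A: 5 yellow of 10; then Box B has 17 total).
  0 yellow: C(5,0)C(5,2)/C(10,2) = 2/9; then P = C(6,2)/C(17,2) = 15/136
  1 yellow: C(5,1)C(5,1)/C(10,2) = 5/9; then P = C(7,2)/C(17,2) = 21/136
  2 yellow: C(5,2)C(5,0)/C(10,2) = 2/9; then P = C(8,2)/C(17,2) = 7/34
P(both yellow) = 191/1224 ≈ 0.1560.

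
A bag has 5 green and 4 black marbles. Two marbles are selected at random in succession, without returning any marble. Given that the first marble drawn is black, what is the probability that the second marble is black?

After removing 1 black, the bag has 3 black out of 8 remaining.
P(second is black | given) = 3/8 ≈ 0.3750.

3/8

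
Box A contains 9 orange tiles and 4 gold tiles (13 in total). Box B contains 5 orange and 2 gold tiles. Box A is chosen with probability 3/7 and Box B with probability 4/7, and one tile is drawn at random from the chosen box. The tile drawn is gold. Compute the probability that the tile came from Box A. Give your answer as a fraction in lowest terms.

P(gold | Box A) = 4/13; P(gold | Box B) = 2/7.
P(gold) = 3/7·4/13 + 4/7·2/7 = 188/637.
By Bayes' rule, P(Box A | gold) = 12/91 / 188/637 = 21/47 ≈ 0.4468.

21/47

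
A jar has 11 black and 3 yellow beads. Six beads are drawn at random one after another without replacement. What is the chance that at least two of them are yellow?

5/13

Sum the hypergeometric tail for j = 2,…,3 yellow beads.
Favorable = C(3,2)·C(11,4) + C(3,3)·C(11,3) = 1155; total = C(14,6) = 3003.
P = 1155/3003 = 5/13 ≈ 0.3846.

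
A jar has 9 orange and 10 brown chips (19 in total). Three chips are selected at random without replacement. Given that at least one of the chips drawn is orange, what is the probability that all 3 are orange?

P(all 3 orange) = C(9,3)/C(19,3) = 28/323; P(at least one orange) = 1 − C(10,3)/C(19,3) = 283/323.
Since 'all 3 orange' ⊆ 'at least one orange', P(all 3 | at least one) = 28/323 / 283/323 = 28/283 ≈ 0.0989.

28/283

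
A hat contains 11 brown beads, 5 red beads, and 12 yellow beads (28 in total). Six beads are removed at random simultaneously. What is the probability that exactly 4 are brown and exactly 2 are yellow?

Unordered draws without replacement: count favorable combinations over C(28,6).
Favorable = C(11,4) · C(5,0) · C(12,2) = 21780; total = C(28,6) = 376740.
P = 21780/376740 = 121/2093 ≈ 0.0578.

121/2093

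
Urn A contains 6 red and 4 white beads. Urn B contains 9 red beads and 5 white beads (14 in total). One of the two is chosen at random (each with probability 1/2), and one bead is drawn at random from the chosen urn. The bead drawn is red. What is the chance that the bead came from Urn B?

15/29

P(red | Urn A) = 3/5; P(red | Urn B) = 9/14.
P(red) = 1/2·3/5 + 1/2·9/14 = 87/140.
By Bayes' rule, P(Urn B | red) = 9/28 / 87/140 = 15/29 ≈ 0.5172.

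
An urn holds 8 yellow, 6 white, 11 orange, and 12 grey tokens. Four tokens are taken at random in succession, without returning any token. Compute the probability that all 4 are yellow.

Unordered draws without replacement: count favorable combinations over C(37,4).
Favorable = C(8,4) · C(6,0) · C(11,0) · C(12,0) = 70; total = C(37,4) = 66045.
P = 70/66045 = 2/1887 ≈ 0.0011.

2/1887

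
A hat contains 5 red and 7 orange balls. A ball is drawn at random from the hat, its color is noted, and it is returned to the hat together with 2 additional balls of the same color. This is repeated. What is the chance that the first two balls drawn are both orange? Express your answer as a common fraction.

After a orange draw the hat holds 9 orange out of 14.
P = (7/12)·(9/14) = 3/8 ≈ 0.3750.

3/8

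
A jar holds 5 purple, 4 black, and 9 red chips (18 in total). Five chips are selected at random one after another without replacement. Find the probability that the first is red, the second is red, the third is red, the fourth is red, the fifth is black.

1/85

Multiply the conditional probability of each draw in order, without replacement, so each draw removes one from its color and from the total.
P = (9/18) · (8/17) · (7/16) · (6/15) · (4/14) = 1/85 ≈ 0.0118.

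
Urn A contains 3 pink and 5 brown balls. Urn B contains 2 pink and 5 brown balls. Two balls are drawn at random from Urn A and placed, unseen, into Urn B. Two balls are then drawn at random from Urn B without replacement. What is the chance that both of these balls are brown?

Condition on how many of the transferred balls are brown (from Urn A: 5 brown of 8; then Urn B has 9 total).
  0 brown: C(5,0)C(3,2)/C(8,2) = 3/28; then P = C(5,2)/C(9,2) = 5/18
  1 brown: C(5,1)C(3,1)/C(8,2) = 15/28; then P = C(6,2)/C(9,2) = 5/12
  2 brown: C(5,2)C(3,0)/C(8,2) = 5/14; then P = C(7,2)/C(9,2) = 7/12
P(both brown) = 155/336 ≈ 0.4613.

155/336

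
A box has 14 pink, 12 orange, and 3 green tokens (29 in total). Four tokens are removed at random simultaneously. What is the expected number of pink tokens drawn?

56/29

By linearity of expectation, E[X] = Σ P(draw i is pink); by symmetry each draw (even without replacement) has P(pink) = 14/29.
E[X] = 4 · 14/29 = 56/29 ≈ 1.9310.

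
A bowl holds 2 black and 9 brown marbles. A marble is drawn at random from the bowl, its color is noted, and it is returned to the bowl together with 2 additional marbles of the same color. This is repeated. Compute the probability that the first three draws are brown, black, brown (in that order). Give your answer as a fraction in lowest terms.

Track the composition after each reinforcement of +2.
P = (9/11) · (2/13) · (11/15) = 6/65 ≈ 0.0923.

6/65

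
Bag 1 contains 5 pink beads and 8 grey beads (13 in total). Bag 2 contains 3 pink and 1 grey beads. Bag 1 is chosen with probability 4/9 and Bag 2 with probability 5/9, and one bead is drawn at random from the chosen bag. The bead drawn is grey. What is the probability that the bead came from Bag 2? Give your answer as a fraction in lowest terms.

65/193

P(grey | Bag 1) = 8/13; P(grey | Bag 2) = 1/4.
P(grey) = 4/9·8/13 + 5/9·1/4 = 193/468.
By Bayes' rule, P(Bag 2 | grey) = 5/36 / 193/468 = 65/193 ≈ 0.3368.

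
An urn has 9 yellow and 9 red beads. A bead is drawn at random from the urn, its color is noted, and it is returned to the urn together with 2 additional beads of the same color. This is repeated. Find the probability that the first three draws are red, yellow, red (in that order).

9/80

Track the composition after each reinforcement of +2.
P = (9/18) · (9/20) · (11/22) = 9/80 ≈ 0.1125.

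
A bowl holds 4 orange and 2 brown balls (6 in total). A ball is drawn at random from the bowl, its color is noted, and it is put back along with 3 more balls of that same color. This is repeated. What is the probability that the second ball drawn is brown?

Condition on the first draw. If first is brown (prob 2/6), second-brown has prob (5)/(9); if not (prob 4/6), it has prob 2/(9).
P = (2/6)·(5/9) + (4/6)·(2/9) = 1/3 ≈ 0.3333.

1/3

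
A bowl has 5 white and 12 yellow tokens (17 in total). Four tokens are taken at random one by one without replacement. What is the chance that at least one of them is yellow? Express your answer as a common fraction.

475/476

Use the complement: P(at least one yellow) = 1 − P(no yellow).
P(none) = C(5,4)/C(17,4) = 5/2380.
So P = 1 − 5/2380 = 475/476 ≈ 0.9979.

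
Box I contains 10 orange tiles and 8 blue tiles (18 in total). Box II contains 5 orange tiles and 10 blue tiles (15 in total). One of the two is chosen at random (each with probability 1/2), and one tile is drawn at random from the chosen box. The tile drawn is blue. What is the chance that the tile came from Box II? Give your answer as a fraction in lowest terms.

3/5

P(blue | Box I) = 4/9; P(blue | Box II) = 2/3.
P(blue) = 1/2·4/9 + 1/2·2/3 = 5/9.
By Bayes' rule, P(Box II | blue) = 1/3 / 5/9 = 3/5 ≈ 0.6000.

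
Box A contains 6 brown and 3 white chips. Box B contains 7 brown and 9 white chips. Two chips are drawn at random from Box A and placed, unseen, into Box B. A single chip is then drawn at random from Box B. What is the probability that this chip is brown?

Condition on how many of the transferred chips are brown (from Box A: 6 brown of 9; then Box B has 18 total).
  0 brown: C(6,0)C(3,2)/C(9,2) = 1/12; then P = 7/18
  1 brown: C(6,1)C(3,1)/C(9,2) = 1/2; then P = 8/18
  2 brown: C(6,2)C(3,0)/C(9,2) = 5/12; then P = 9/18
P(brown from Box B) = 25/54 ≈ 0.4630.

25/54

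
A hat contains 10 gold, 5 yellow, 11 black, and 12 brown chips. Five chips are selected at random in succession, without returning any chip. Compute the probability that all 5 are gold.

6/11951

Unordered draws without replacement: count favorable combinations over C(38,5).
Favorable = C(10,5) · C(5,0) · C(11,0) · C(12,0) = 252; total = C(38,5) = 501942.
P = 252/501942 = 6/11951 ≈ 0.0005.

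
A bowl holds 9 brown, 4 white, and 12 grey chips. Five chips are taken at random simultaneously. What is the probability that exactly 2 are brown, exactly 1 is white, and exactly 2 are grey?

Unordered draws without replacement: count favorable combinations over C(25,5).
Favorable = C(9,2) · C(4,1) · C(12,2) = 9504; total = C(25,5) = 53130.
P = 9504/53130 = 144/805 ≈ 0.1789.

144/805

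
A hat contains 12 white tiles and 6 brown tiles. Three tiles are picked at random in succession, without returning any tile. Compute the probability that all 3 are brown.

Unordered draws without replacement: count favorable combinations over C(18,3).
Favorable = C(12,0) · C(6,3) = 20; total = C(18,3) = 816.
P = 20/816 = 5/204 ≈ 0.0245.

5/204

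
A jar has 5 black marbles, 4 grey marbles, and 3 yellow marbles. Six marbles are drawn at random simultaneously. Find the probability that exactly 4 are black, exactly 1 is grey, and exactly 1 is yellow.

Unordered draws without replacement: count favorable combinations over C(12,6).
Favorable = C(5,4) · C(4,1) · C(3,1) = 60; total = C(12,6) = 924.
P = 60/924 = 5/77 ≈ 0.0649.

5/77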